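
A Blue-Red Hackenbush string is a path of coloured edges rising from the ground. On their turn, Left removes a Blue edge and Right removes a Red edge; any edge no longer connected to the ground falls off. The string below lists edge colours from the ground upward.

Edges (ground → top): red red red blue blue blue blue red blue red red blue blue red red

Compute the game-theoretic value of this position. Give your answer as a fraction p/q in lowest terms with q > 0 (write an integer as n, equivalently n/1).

-8551/4096

G(r) = { none | 0 } gives -1
G(rr) = { none | -1, 0 } gives -2
G(rrr) = { none | -2, -1, 0 } gives -3
G(rrrb) = { -3 | -2, -1, 0 } gives -5/2
G(rrrbb) = { -3, -5/2 | -2, -1, 0 } gives -9/4
G(rrrbbb) = { -3, -5/2, -9/4 | -2, -1, 0 } gives -17/8
G(rrrbbbb) = { -3, -5/2, -9/4, -17/8 | -2, -1, 0 } gives -33/16
G(rrrbbbbr) = { -3, -5/2, -9/4, -17/8 | -33/16, -2, -1, 0 } gives -67/32
G(rrrbbbbrb) = { -3, -5/2, -9/4, -17/8, -67/32 | -33/16, -2, -1, 0 } gives -133/64
G(rrrbbbbrbr) = { -3, -5/2, -9/4, -17/8, -67/32 | -133/64, -33/16, -2, -1, 0 } gives -267/128
G(rrrbbbbrbrr) = { -3, -5/2, -9/4, -17/8, -67/32 | -267/128, -133/64, -33/16, -2, -1, 0 } gives -535/256
G(rrrbbbbrbrrb) = { -3, -5/2, -9/4, -17/8, -67/32, -535/256 | -267/128, -133/64, -33/16, -2, -1, 0 } gives -1069/512
G(rrrbbbbrbrrbb) = { -3, -5/2, -9/4, -17/8, -67/32, -535/256, -1069/512 | -267/128, -133/64, -33/16, -2, -1, 0 } gives -2137/1024
G(rrrbbbbrbrrbbr) = { -3, -5/2, -9/4, -17/8, -67/32, -535/256, -1069/512 | -2137/1024, -267/128, -133/64, -33/16, -2, -1, 0 } gives -4275/2048
G(rrrbbbbrbrrbbrr) = { -3, -5/2, -9/4, -17/8, -67/32, -535/256, -1069/512 | -4275/2048, -2137/1024, -267/128, -133/64, -33/16, -2, -1, 0 } gives -8551/4096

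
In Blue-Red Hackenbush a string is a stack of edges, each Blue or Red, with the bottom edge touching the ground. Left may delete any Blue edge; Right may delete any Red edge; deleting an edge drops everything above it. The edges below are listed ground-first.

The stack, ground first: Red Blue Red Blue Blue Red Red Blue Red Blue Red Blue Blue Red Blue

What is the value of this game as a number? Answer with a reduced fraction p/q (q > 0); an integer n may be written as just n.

-9893/16384

Recurse on prefixes of the 15-edge string Red Blue Red Blue Blue Red Red Blue Red Blue Red Blue Blue Red Blue:
val_1 [R]  L=[∅]  R=[0]  — -1
val_2 [RB]  L=[-1]  R=[0]  — -1/2
val_3 [RBR]  L=[-1]  R=[-1/2; 0]  — -3/4
val_4 [RBRB]  L=[-1; -3/4]  R=[-1/2; 0]  — -5/8
val_5 [RBRBB]  L=[-1; -3/4; -5/8]  R=[-1/2; 0]  — -9/16
val_6 [RBRBBR]  L=[-1; -3/4; -5/8]  R=[-9/16; -1/2; 0]  — -19/32
val_7 [RBRBBRR]  L=[-1; -3/4; -5/8]  R=[-19/32; -9/16; -1/2; 0]  — -39/64
val_8 [RBRBBRRB]  L=[-1; -3/4; -5/8; -39/64]  R=[-19/32; -9/16; -1/2; 0]  — -77/128
val_9 [RBRBBRRBR]  L=[-1; -3/4; -5/8; -39/64]  R=[-77/128; -19/32; -9/16; -1/2; 0]  — -155/256
val_10 [RBRBBRRBRB]  L=[-1; -3/4; -5/8; -39/64; -155/256]  R=[-77/128; -19/32; -9/16; -1/2; 0]  — -309/512
val_11 [RBRBBRRBRBR]  L=[-1; -3/4; -5/8; -39/64; -155/256]  R=[-309/512; -77/128; -19/32; -9/16; -1/2; 0]  — -619/1024
val_12 [RBRBBRRBRBRB]  L=[-1; -3/4; -5/8; -39/64; -155/256; -619/1024]  R=[-309/512; -77/128; -19/32; -9/16; -1/2; 0]  — -1237/2048
val_13 [RBRBBRRBRBRBB]  L=[-1; -3/4; -5/8; -39/64; -155/256; -619/1024; -1237/2048]  R=[-309/512; -77/128; -19/32; -9/16; -1/2; 0]  — -2473/4096
val_14 [RBRBBRRBRBRBBR]  L=[-1; -3/4; -5/8; -39/64; -155/256; -619/1024; -1237/2048]  R=[-2473/4096; -309/512; -77/128; -19/32; -9/16; -1/2; 0]  — -4947/8192
val_15 [RBRBBRRBRBRBBRB]  L=[-1; -3/4; -5/8; -39/64; -155/256; -619/1024; -1237/2048; -4947/8192]  R=[-2473/4096; -309/512; -77/128; -19/32; -9/16; -1/2; 0]  — -9893/16384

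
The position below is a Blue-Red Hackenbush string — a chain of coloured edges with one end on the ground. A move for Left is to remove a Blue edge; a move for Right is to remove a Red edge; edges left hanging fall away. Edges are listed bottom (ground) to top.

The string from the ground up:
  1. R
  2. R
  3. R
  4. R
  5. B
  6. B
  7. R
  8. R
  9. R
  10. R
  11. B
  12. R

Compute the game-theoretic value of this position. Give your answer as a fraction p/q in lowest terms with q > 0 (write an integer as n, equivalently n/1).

Prefix values for R R R R B B R R R R B R via {L|R} + simplicity:
R: Left { none }, Right { 0 } ⇒ simplest -1
RR: Left { none }, Right { -1, 0 } ⇒ simplest -2
RRR: Left { none }, Right { -2, -1, 0 } ⇒ simplest -3
RRRR: Left { none }, Right { -3, -2, -1, 0 } ⇒ simplest -4
RRRRB: Left { -4 }, Right { -3, -2, -1, 0 } ⇒ simplest -7/2
RRRRBB: Left { -4, -7/2 }, Right { -3, -2, -1, 0 } ⇒ simplest -13/4
RRRRBBR: Left { -4, -7/2 }, Right { -13/4, -3, -2, -1, 0 } ⇒ simplest -27/8
RRRRBBRR: Left { -4, -7/2 }, Right { -27/8, -13/4, -3, -2, -1, 0 } ⇒ simplest -55/16
RRRRBBRRR: Left { -4, -7/2 }, Right { -55/16, -27/8, -13/4, -3, -2, -1, 0 } ⇒ simplest -111/32
RRRRBBRRRR: Left { -4, -7/2 }, Right { -111/32, -55/16, -27/8, -13/4, -3, -2, -1, 0 } ⇒ simplest -223/64
RRRRBBRRRRB: Left { -4, -7/2, -223/64 }, Right { -111/32, -55/16, -27/8, -13/4, -3, -2, -1, 0 } ⇒ simplest -445/128
RRRRBBRRRRBR: Left { -4, -7/2, -223/64 }, Right { -445/128, -111/32, -55/16, -27/8, -13/4, -3, -2, -1, 0 } ⇒ simplest -891/256

-891/256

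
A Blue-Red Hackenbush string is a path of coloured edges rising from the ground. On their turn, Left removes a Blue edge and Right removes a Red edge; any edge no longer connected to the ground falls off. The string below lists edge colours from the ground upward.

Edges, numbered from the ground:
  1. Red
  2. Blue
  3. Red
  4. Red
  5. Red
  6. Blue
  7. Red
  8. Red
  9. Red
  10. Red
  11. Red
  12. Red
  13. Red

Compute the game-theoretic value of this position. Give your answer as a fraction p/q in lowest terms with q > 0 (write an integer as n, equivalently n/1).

-3839/4096

step 1: add Red to get R; options L={ (no moves) } R={ 0 } — -1
step 2: add Blue to get RB; options L={ -1 } R={ 0 } — -1/2
step 3: add Red to get RBR; options L={ -1 } R={ -1/2,0 } — -3/4
step 4: add Red to get RBRR; options L={ -1 } R={ -3/4,-1/2,0 } — -7/8
step 5: add Red to get RBRRR; options L={ -1 } R={ -7/8,-3/4,-1/2,0 } — -15/16
step 6: add Blue to get RBRRRB; options L={ -1,-15/16 } R={ -7/8,-3/4,-1/2,0 } — -29/32
step 7: add Red to get RBRRRBR; options L={ -1,-15/16 } R={ -29/32,-7/8,-3/4,-1/2,0 } — -59/64
step 8: add Red to get RBRRRBRR; options L={ -1,-15/16 } R={ -59/64,-29/32,-7/8,-3/4,-1/2,0 } — -119/128
step 9: add Red to get RBRRRBRRR; options L={ -1,-15/16 } R={ -119/128,-59/64,-29/32,-7/8,-3/4,-1/2,0 } — -239/256
step 10: add Red to get RBRRRBRRRR; options L={ -1,-15/16 } R={ -239/256,-119/128,-59/64,-29/32,-7/8,-3/4,-1/2,0 } — -479/512
step 11: add Red to get RBRRRBRRRRR; options L={ -1,-15/16 } R={ -479/512,-239/256,-119/128,-59/64,-29/32,-7/8,-3/4,-1/2,0 } — -959/1024
step 12: add Red to get RBRRRBRRRRRR; options L={ -1,-15/16 } R={ -959/1024,-479/512,-239/256,-119/128,-59/64,-29/32,-7/8,-3/4,-1/2,0 } — -1919/2048
step 13: add Red to get RBRRRBRRRRRRR; options L={ -1,-15/16 } R={ -1919/2048,-959/1024,-479/512,-239/256,-119/128,-59/64,-29/32,-7/8,-3/4,-1/2,0 } — -3839/4096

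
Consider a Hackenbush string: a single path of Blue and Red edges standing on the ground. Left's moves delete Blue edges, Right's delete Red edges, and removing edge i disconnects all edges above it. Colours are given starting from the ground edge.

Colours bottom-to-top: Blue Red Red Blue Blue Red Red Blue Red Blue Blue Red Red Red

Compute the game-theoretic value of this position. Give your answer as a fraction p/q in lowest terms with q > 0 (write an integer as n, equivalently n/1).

3249/8192

1 of 14 · B · max L 0 · min R +∞ ⇒ 1
2 of 14 · BR · max L 0 · min R 1 ⇒ 1/2
3 of 14 · BRR · max L 0 · min R 1/2 ⇒ 1/4
4 of 14 · BRRB · max L 1/4 · min R 1/2 ⇒ 3/8
5 of 14 · BRRBB · max L 3/8 · min R 1/2 ⇒ 7/16
6 of 14 · BRRBBR · max L 3/8 · min R 7/16 ⇒ 13/32
7 of 14 · BRRBBRR · max L 3/8 · min R 13/32 ⇒ 25/64
8 of 14 · BRRBBRRB · max L 25/64 · min R 13/32 ⇒ 51/128
9 of 14 · BRRBBRRBR · max L 25/64 · min R 51/128 ⇒ 101/256
10 of 14 · BRRBBRRBRB · max L 101/256 · min R 51/128 ⇒ 203/512
11 of 14 · BRRBBRRBRBB · max L 203/512 · min R 51/128 ⇒ 407/1024
12 of 14 · BRRBBRRBRBBR · max L 203/512 · min R 407/1024 ⇒ 813/2048
13 of 14 · BRRBBRRBRBBRR · max L 203/512 · min R 813/2048 ⇒ 1625/4096
14 of 14 · BRRBBRRBRBBRRR · max L 203/512 · min R 1625/4096 ⇒ 3249/8192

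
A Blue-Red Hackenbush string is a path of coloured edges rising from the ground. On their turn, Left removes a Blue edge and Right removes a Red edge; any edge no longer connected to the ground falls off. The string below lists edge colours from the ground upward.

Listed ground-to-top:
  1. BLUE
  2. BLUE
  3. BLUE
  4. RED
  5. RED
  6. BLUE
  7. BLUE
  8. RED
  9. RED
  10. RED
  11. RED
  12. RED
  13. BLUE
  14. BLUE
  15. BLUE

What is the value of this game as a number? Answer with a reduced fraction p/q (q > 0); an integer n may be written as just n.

9743/4096

G_1 [B]  L=[0]  R=[∅]  → 1
G_2 [BB]  L=[0 1]  R=[∅]  → 2
G_3 [BBB]  L=[0 1 2]  R=[∅]  → 3
G_4 [BBBR]  L=[0 1 2]  R=[3]  → 5/2
G_5 [BBBRR]  L=[0 1 2]  R=[5/2 3]  → 9/4
G_6 [BBBRRB]  L=[0 1 2 9/4]  R=[5/2 3]  → 19/8
G_7 [BBBRRBB]  L=[0 1 2 9/4 19/8]  R=[5/2 3]  → 39/16
G_8 [BBBRRBBR]  L=[0 1 2 9/4 19/8]  R=[39/16 5/2 3]  → 77/32
G_9 [BBBRRBBRR]  L=[0 1 2 9/4 19/8]  R=[77/32 39/16 5/2 3]  → 153/64
G_10 [BBBRRBBRRR]  L=[0 1 2 9/4 19/8]  R=[153/64 77/32 39/16 5/2 3]  → 305/128
G_11 [BBBRRBBRRRR]  L=[0 1 2 9/4 19/8]  R=[305/128 153/64 77/32 39/16 5/2 3]  → 609/256
G_12 [BBBRRBBRRRRR]  L=[0 1 2 9/4 19/8]  R=[609/256 305/128 153/64 77/32 39/16 5/2 3]  → 1217/512
G_13 [BBBRRBBRRRRRB]  L=[0 1 2 9/4 19/8 1217/512]  R=[609/256 305/128 153/64 77/32 39/16 5/2 3]  → 2435/1024
G_14 [BBBRRBBRRRRRBB]  L=[0 1 2 9/4 19/8 1217/512 2435/1024]  R=[609/256 305/128 153/64 77/32 39/16 5/2 3]  → 4871/2048
G_15 [BBBRRBBRRRRRBBB]  L=[0 1 2 9/4 19/8 1217/512 2435/1024 4871/2048]  R=[609/256 305/128 153/64 77/32 39/16 5/2 3]  → 9743/4096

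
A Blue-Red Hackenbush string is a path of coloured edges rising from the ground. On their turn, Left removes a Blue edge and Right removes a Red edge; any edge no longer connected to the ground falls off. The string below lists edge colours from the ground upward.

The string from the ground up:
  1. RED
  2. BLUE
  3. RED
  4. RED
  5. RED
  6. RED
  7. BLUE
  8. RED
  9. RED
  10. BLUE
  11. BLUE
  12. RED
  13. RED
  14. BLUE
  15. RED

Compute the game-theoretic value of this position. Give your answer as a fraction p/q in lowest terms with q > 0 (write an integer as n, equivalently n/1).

-15771/16384

1 of 15 · R · max L −∞ · min R 0 = -1
2 of 15 · RB · max L -1 · min R 0 = -1/2
3 of 15 · RBR · max L -1 · min R -1/2 = -3/4
4 of 15 · RBRR · max L -1 · min R -3/4 = -7/8
5 of 15 · RBRRR · max L -1 · min R -7/8 = -15/16
6 of 15 · RBRRRR · max L -1 · min R -15/16 = -31/32
7 of 15 · RBRRRRB · max L -31/32 · min R -15/16 = -61/64
8 of 15 · RBRRRRBR · max L -31/32 · min R -61/64 = -123/128
9 of 15 · RBRRRRBRR · max L -31/32 · min R -123/128 = -247/256
10 of 15 · RBRRRRBRRB · max L -247/256 · min R -123/128 = -493/512
11 of 15 · RBRRRRBRRBB · max L -493/512 · min R -123/128 = -985/1024
12 of 15 · RBRRRRBRRBBR · max L -493/512 · min R -985/1024 = -1971/2048
13 of 15 · RBRRRRBRRBBRR · max L -493/512 · min R -1971/2048 = -3943/4096
14 of 15 · RBRRRRBRRBBRRB · max L -3943/4096 · min R -1971/2048 = -7885/8192
15 of 15 · RBRRRRBRRBBRRBR · max L -3943/4096 · min R -7885/8192 = -15771/16384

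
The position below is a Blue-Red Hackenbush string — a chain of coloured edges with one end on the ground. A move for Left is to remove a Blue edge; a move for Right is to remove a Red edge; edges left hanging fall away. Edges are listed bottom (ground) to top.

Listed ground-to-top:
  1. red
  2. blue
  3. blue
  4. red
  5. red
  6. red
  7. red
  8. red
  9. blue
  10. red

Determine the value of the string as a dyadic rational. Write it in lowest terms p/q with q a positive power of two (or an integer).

-251/512

Build val(s[:k]) for k = 1..10, string s = red blue blue red red red red red blue red.
edge 1 of 10 (red): {  | 0 } so -1
edge 2 of 10 (blue): { -1 | 0 } so -1/2
edge 3 of 10 (blue): { -1, -1/2 | 0 } so -1/4
edge 4 of 10 (red): { -1, -1/2 | -1/4, 0 } so -3/8
edge 5 of 10 (red): { -1, -1/2 | -3/8, -1/4, 0 } so -7/16
edge 6 of 10 (red): { -1, -1/2 | -7/16, -3/8, -1/4, 0 } so -15/32
edge 7 of 10 (red): { -1, -1/2 | -15/32, -7/16, -3/8, -1/4, 0 } so -31/64
edge 8 of 10 (red): { -1, -1/2 | -31/64, -15/32, -7/16, -3/8, -1/4, 0 } so -63/128
edge 9 of 10 (blue): { -1, -1/2, -63/128 | -31/64, -15/32, -7/16, -3/8, -1/4, 0 } so -125/256
edge 10 of 10 (red): { -1, -1/2, -63/128 | -125/256, -31/64, -15/32, -7/16, -3/8, -1/4, 0 } so -251/512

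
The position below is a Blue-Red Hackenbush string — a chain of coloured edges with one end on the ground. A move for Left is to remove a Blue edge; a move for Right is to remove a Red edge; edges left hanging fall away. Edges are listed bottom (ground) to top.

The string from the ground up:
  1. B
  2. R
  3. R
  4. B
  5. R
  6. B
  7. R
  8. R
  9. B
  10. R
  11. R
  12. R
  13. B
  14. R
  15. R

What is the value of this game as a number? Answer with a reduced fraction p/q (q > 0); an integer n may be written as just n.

v(B) = { 0 | — } ⇒ 1
v(BR) = { 0 | 1 } ⇒ 1/2
v(BRR) = { 0 | 1/2, 1 } ⇒ 1/4
v(BRRB) = { 0, 1/4 | 1/2, 1 } ⇒ 3/8
v(BRRBR) = { 0, 1/4 | 3/8, 1/2, 1 } ⇒ 5/16
v(BRRBRB) = { 0, 1/4, 5/16 | 3/8, 1/2, 1 } ⇒ 11/32
v(BRRBRBR) = { 0, 1/4, 5/16 | 11/32, 3/8, 1/2, 1 } ⇒ 21/64
v(BRRBRBRR) = { 0, 1/4, 5/16 | 21/64, 11/32, 3/8, 1/2, 1 } ⇒ 41/128
v(BRRBRBRRB) = { 0, 1/4, 5/16, 41/128 | 21/64, 11/32, 3/8, 1/2, 1 } ⇒ 83/256
v(BRRBRBRRBR) = { 0, 1/4, 5/16, 41/128 | 83/256, 21/64, 11/32, 3/8, 1/2, 1 } ⇒ 165/512
v(BRRBRBRRBRR) = { 0, 1/4, 5/16, 41/128 | 165/512, 83/256, 21/64, 11/32, 3/8, 1/2, 1 } ⇒ 329/1024
v(BRRBRBRRBRRR) = { 0, 1/4, 5/16, 41/128 | 329/1024, 165/512, 83/256, 21/64, 11/32, 3/8, 1/2, 1 } ⇒ 657/2048
v(BRRBRBRRBRRRB) = { 0, 1/4, 5/16, 41/128, 657/2048 | 329/1024, 165/512, 83/256, 21/64, 11/32, 3/8, 1/2, 1 } ⇒ 1315/4096
v(BRRBRBRRBRRRBR) = { 0, 1/4, 5/16, 41/128, 657/2048 | 1315/4096, 329/1024, 165/512, 83/256, 21/64, 11/32, 3/8, 1/2, 1 } ⇒ 2629/8192
v(BRRBRBRRBRRRBRR) = { 0, 1/4, 5/16, 41/128, 657/2048 | 2629/8192, 1315/4096, 329/1024, 165/512, 83/256, 21/64, 11/32, 3/8, 1/2, 1 } ⇒ 5257/16384

5257/16384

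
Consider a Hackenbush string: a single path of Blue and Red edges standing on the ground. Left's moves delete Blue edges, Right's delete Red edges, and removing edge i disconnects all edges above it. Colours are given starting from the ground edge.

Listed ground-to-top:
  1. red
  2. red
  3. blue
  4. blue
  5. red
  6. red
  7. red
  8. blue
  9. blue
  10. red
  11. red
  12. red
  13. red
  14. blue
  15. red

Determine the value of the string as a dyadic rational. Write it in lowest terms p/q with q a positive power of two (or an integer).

Prefix values for red red blue blue red red red blue blue red red red red blue red via {L|R} + simplicity:
1 of 15 · r · max L −∞ · min R 0 gives -1
2 of 15 · rr · max L −∞ · min R -1 gives -2
3 of 15 · rrb · max L -2 · min R -1 gives -3/2
4 of 15 · rrbb · max L -3/2 · min R -1 gives -5/4
5 of 15 · rrbbr · max L -3/2 · min R -5/4 gives -11/8
6 of 15 · rrbbrr · max L -3/2 · min R -11/8 gives -23/16
7 of 15 · rrbbrrr · max L -3/2 · min R -23/16 gives -47/32
8 of 15 · rrbbrrrb · max L -47/32 · min R -23/16 gives -93/64
9 of 15 · rrbbrrrbb · max L -93/64 · min R -23/16 gives -185/128
10 of 15 · rrbbrrrbbr · max L -93/64 · min R -185/128 gives -371/256
11 of 15 · rrbbrrrbbrr · max L -93/64 · min R -371/256 gives -743/512
12 of 15 · rrbbrrrbbrrr · max L -93/64 · min R -743/512 gives -1487/1024
13 of 15 · rrbbrrrbbrrrr · max L -93/64 · min R -1487/1024 gives -2975/2048
14 of 15 · rrbbrrrbbrrrrb · max L -2975/2048 · min R -1487/1024 gives -5949/4096
15 of 15 · rrbbrrrbbrrrrbr · max L -2975/2048 · min R -5949/4096 gives -11899/8192

-11899/8192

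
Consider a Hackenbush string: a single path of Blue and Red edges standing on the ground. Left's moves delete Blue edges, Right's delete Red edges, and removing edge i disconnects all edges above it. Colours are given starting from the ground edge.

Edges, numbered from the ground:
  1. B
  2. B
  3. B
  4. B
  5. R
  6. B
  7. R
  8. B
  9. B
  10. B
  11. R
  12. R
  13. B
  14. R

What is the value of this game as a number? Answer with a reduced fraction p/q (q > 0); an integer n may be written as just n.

Build g(s[:k]) for k = 1..14, string s = B B B B R B R B B B R R B R.
g_1 [B]  L=[0]  R=[none]  = 1
g_2 [BB]  L=[0; 1]  R=[none]  = 2
g_3 [BBB]  L=[0; 1; 2]  R=[none]  = 3
g_4 [BBBB]  L=[0; 1; 2; 3]  R=[none]  = 4
g_5 [BBBBR]  L=[0; 1; 2; 3]  R=[4]  = 7/2
g_6 [BBBBRB]  L=[0; 1; 2; 3; 7/2]  R=[4]  = 15/4
g_7 [BBBBRBR]  L=[0; 1; 2; 3; 7/2]  R=[15/4; 4]  = 29/8
g_8 [BBBBRBRB]  L=[0; 1; 2; 3; 7/2; 29/8]  R=[15/4; 4]  = 59/16
g_9 [BBBBRBRBB]  L=[0; 1; 2; 3; 7/2; 29/8; 59/16]  R=[15/4; 4]  = 119/32
g_10 [BBBBRBRBBB]  L=[0; 1; 2; 3; 7/2; 29/8; 59/16; 119/32]  R=[15/4; 4]  = 239/64
g_11 [BBBBRBRBBBR]  L=[0; 1; 2; 3; 7/2; 29/8; 59/16; 119/32]  R=[239/64; 15/4; 4]  = 477/128
g_12 [BBBBRBRBBBRR]  L=[0; 1; 2; 3; 7/2; 29/8; 59/16; 119/32]  R=[477/128; 239/64; 15/4; 4]  = 953/256
g_13 [BBBBRBRBBBRRB]  L=[0; 1; 2; 3; 7/2; 29/8; 59/16; 119/32; 953/256]  R=[477/128; 239/64; 15/4; 4]  = 1907/512
g_14 [BBBBRBRBBBRRBR]  L=[0; 1; 2; 3; 7/2; 29/8; 59/16; 119/32; 953/256]  R=[1907/512; 477/128; 239/64; 15/4; 4]  = 3813/1024

3813/1024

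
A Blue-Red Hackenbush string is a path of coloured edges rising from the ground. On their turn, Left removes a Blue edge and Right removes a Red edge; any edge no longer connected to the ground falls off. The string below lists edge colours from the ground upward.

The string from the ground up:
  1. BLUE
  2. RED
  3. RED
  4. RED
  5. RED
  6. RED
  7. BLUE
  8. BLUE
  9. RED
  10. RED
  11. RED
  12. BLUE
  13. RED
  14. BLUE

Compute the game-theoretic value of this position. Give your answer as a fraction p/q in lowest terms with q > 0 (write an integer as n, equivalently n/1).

Recurse on prefixes of the 14-edge string BLUE RED RED RED RED RED BLUE BLUE RED RED RED BLUE RED BLUE:
g(B) = { 0 | none } -> 1
g(BR) = { 0 | 1 } -> 1/2
g(BRR) = { 0 | 1/2; 1 } -> 1/4
g(BRRR) = { 0 | 1/4; 1/2; 1 } -> 1/8
g(BRRRR) = { 0 | 1/8; 1/4; 1/2; 1 } -> 1/16
g(BRRRRR) = { 0 | 1/16; 1/8; 1/4; 1/2; 1 } -> 1/32
g(BRRRRRB) = { 0; 1/32 | 1/16; 1/8; 1/4; 1/2; 1 } -> 3/64
g(BRRRRRBB) = { 0; 1/32; 3/64 | 1/16; 1/8; 1/4; 1/2; 1 } -> 7/128
g(BRRRRRBBR) = { 0; 1/32; 3/64 | 7/128; 1/16; 1/8; 1/4; 1/2; 1 } -> 13/256
g(BRRRRRBBRR) = { 0; 1/32; 3/64 | 13/256; 7/128; 1/16; 1/8; 1/4; 1/2; 1 } -> 25/512
g(BRRRRRBBRRR) = { 0; 1/32; 3/64 | 25/512; 13/256; 7/128; 1/16; 1/8; 1/4; 1/2; 1 } -> 49/1024
g(BRRRRRBBRRRB) = { 0; 1/32; 3/64; 49/1024 | 25/512; 13/256; 7/128; 1/16; 1/8; 1/4; 1/2; 1 } -> 99/2048
g(BRRRRRBBRRRBR) = { 0; 1/32; 3/64; 49/1024 | 99/2048; 25/512; 13/256; 7/128; 1/16; 1/8; 1/4; 1/2; 1 } -> 197/4096
g(BRRRRRBBRRRBRB) = { 0; 1/32; 3/64; 49/1024; 197/4096 | 99/2048; 25/512; 13/256; 7/128; 1/16; 1/8; 1/4; 1/2; 1 } -> 395/8192

395/8192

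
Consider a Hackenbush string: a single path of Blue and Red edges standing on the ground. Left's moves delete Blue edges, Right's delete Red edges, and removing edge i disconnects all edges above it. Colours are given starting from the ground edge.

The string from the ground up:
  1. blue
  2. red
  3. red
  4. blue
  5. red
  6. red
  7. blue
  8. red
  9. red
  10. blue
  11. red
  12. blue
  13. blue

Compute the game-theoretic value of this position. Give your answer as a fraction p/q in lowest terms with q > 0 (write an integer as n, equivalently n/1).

1175/4096

Recurse on prefixes of the 13-edge string blue red red blue red red blue red red blue red blue blue:
value_1 [b]  L=[0]  R=[·]  ⇒ 1
value_2 [br]  L=[0]  R=[1]  ⇒ 1/2
value_3 [brr]  L=[0]  R=[1/2; 1]  ⇒ 1/4
value_4 [brrb]  L=[0; 1/4]  R=[1/2; 1]  ⇒ 3/8
value_5 [brrbr]  L=[0; 1/4]  R=[3/8; 1/2; 1]  ⇒ 5/16
value_6 [brrbrr]  L=[0; 1/4]  R=[5/16; 3/8; 1/2; 1]  ⇒ 9/32
value_7 [brrbrrb]  L=[0; 1/4; 9/32]  R=[5/16; 3/8; 1/2; 1]  ⇒ 19/64
value_8 [brrbrrbr]  L=[0; 1/4; 9/32]  R=[19/64; 5/16; 3/8; 1/2; 1]  ⇒ 37/128
value_9 [brrbrrbrr]  L=[0; 1/4; 9/32]  R=[37/128; 19/64; 5/16; 3/8; 1/2; 1]  ⇒ 73/256
value_10 [brrbrrbrrb]  L=[0; 1/4; 9/32; 73/256]  R=[37/128; 19/64; 5/16; 3/8; 1/2; 1]  ⇒ 147/512
value_11 [brrbrrbrrbr]  L=[0; 1/4; 9/32; 73/256]  R=[147/512; 37/128; 19/64; 5/16; 3/8; 1/2; 1]  ⇒ 293/1024
value_12 [brrbrrbrrbrb]  L=[0; 1/4; 9/32; 73/256; 293/1024]  R=[147/512; 37/128; 19/64; 5/16; 3/8; 1/2; 1]  ⇒ 587/2048
value_13 [brrbrrbrrbrbb]  L=[0; 1/4; 9/32; 73/256; 293/1024; 587/2048]  R=[147/512; 37/128; 19/64; 5/16; 3/8; 1/2; 1]  ⇒ 1175/4096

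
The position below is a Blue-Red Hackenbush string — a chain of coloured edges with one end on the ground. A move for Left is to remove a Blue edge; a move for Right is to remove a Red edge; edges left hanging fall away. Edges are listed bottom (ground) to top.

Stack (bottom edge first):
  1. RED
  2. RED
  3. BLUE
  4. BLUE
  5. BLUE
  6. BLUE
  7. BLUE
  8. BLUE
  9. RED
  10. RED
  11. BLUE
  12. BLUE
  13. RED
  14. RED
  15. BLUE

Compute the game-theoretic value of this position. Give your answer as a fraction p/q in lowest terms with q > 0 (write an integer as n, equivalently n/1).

Prefix values for RED RED BLUE BLUE BLUE BLUE BLUE BLUE RED RED BLUE BLUE RED RED BLUE via {L|R} + simplicity:
step 1: add RED to get R; options L={ · } R={ 0 } so -1
step 2: add RED to get RR; options L={ · } R={ -1; 0 } so -2
step 3: add BLUE to get RRB; options L={ -2 } R={ -1; 0 } so -3/2
step 4: add BLUE to get RRBB; options L={ -2; -3/2 } R={ -1; 0 } so -5/4
step 5: add BLUE to get RRBBB; options L={ -2; -3/2; -5/4 } R={ -1; 0 } so -9/8
step 6: add BLUE to get RRBBBB; options L={ -2; -3/2; -5/4; -9/8 } R={ -1; 0 } so -17/16
step 7: add BLUE to get RRBBBBB; options L={ -2; -3/2; -5/4; -9/8; -17/16 } R={ -1; 0 } so -33/32
step 8: add BLUE to get RRBBBBBB; options L={ -2; -3/2; -5/4; -9/8; -17/16; -33/32 } R={ -1; 0 } so -65/64
step 9: add RED to get RRBBBBBBR; options L={ -2; -3/2; -5/4; -9/8; -17/16; -33/32 } R={ -65/64; -1; 0 } so -131/128
step 10: add RED to get RRBBBBBBRR; options L={ -2; -3/2; -5/4; -9/8; -17/16; -33/32 } R={ -131/128; -65/64; -1; 0 } so -263/256
step 11: add BLUE to get RRBBBBBBRRB; options L={ -2; -3/2; -5/4; -9/8; -17/16; -33/32; -263/256 } R={ -131/128; -65/64; -1; 0 } so -525/512
step 12: add BLUE to get RRBBBBBBRRBB; options L={ -2; -3/2; -5/4; -9/8; -17/16; -33/32; -263/256; -525/512 } R={ -131/128; -65/64; -1; 0 } so -1049/1024
step 13: add RED to get RRBBBBBBRRBBR; options L={ -2; -3/2; -5/4; -9/8; -17/16; -33/32; -263/256; -525/512 } R={ -1049/1024; -131/128; -65/64; -1; 0 } so -2099/2048
step 14: add RED to get RRBBBBBBRRBBRR; options L={ -2; -3/2; -5/4; -9/8; -17/16; -33/32; -263/256; -525/512 } R={ -2099/2048; -1049/1024; -131/128; -65/64; -1; 0 } so -4199/4096
step 15: add BLUE to get RRBBBBBBRRBBRRB; options L={ -2; -3/2; -5/4; -9/8; -17/16; -33/32; -263/256; -525/512; -4199/4096 } R={ -2099/2048; -1049/1024; -131/128; -65/64; -1; 0 } so -8397/8192

-8397/8192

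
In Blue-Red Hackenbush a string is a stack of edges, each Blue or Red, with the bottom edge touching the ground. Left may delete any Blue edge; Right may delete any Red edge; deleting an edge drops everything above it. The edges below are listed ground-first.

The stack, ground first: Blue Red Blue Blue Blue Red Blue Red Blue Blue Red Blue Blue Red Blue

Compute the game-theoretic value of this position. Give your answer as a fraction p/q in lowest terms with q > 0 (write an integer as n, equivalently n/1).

15067/16384

val_1 [B]  L=[0]  R=[(no moves)]  = 1
val_2 [BR]  L=[0]  R=[1]  = 1/2
val_3 [BRB]  L=[0,1/2]  R=[1]  = 3/4
val_4 [BRBB]  L=[0,1/2,3/4]  R=[1]  = 7/8
val_5 [BRBBB]  L=[0,1/2,3/4,7/8]  R=[1]  = 15/16
val_6 [BRBBBR]  L=[0,1/2,3/4,7/8]  R=[15/16,1]  = 29/32
val_7 [BRBBBRB]  L=[0,1/2,3/4,7/8,29/32]  R=[15/16,1]  = 59/64
val_8 [BRBBBRBR]  L=[0,1/2,3/4,7/8,29/32]  R=[59/64,15/16,1]  = 117/128
val_9 [BRBBBRBRB]  L=[0,1/2,3/4,7/8,29/32,117/128]  R=[59/64,15/16,1]  = 235/256
val_10 [BRBBBRBRBB]  L=[0,1/2,3/4,7/8,29/32,117/128,235/256]  R=[59/64,15/16,1]  = 471/512
val_11 [BRBBBRBRBBR]  L=[0,1/2,3/4,7/8,29/32,117/128,235/256]  R=[471/512,59/64,15/16,1]  = 941/1024
val_12 [BRBBBRBRBBRB]  L=[0,1/2,3/4,7/8,29/32,117/128,235/256,941/1024]  R=[471/512,59/64,15/16,1]  = 1883/2048
val_13 [BRBBBRBRBBRBB]  L=[0,1/2,3/4,7/8,29/32,117/128,235/256,941/1024,1883/2048]  R=[471/512,59/64,15/16,1]  = 3767/4096
val_14 [BRBBBRBRBBRBBR]  L=[0,1/2,3/4,7/8,29/32,117/128,235/256,941/1024,1883/2048]  R=[3767/4096,471/512,59/64,15/16,1]  = 7533/8192
val_15 [BRBBBRBRBBRBBRB]  L=[0,1/2,3/4,7/8,29/32,117/128,235/256,941/1024,1883/2048,7533/8192]  R=[3767/4096,471/512,59/64,15/16,1]  = 15067/16384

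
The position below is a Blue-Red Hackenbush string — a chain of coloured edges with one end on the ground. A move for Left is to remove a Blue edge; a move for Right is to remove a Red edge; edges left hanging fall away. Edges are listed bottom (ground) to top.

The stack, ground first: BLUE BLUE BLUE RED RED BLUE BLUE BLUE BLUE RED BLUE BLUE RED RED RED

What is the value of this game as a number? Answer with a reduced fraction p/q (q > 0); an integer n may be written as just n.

val(B) = { 0 | none } gives 1
val(BB) = { 0 1 | none } gives 2
val(BBB) = { 0 1 2 | none } gives 3
val(BBBR) = { 0 1 2 | 3 } gives 5/2
val(BBBRR) = { 0 1 2 | 5/2 3 } gives 9/4
val(BBBRRB) = { 0 1 2 9/4 | 5/2 3 } gives 19/8
val(BBBRRBB) = { 0 1 2 9/4 19/8 | 5/2 3 } gives 39/16
val(BBBRRBBB) = { 0 1 2 9/4 19/8 39/16 | 5/2 3 } gives 79/32
val(BBBRRBBBB) = { 0 1 2 9/4 19/8 39/16 79/32 | 5/2 3 } gives 159/64
val(BBBRRBBBBR) = { 0 1 2 9/4 19/8 39/16 79/32 | 159/64 5/2 3 } gives 317/128
val(BBBRRBBBBRB) = { 0 1 2 9/4 19/8 39/16 79/32 317/128 | 159/64 5/2 3 } gives 635/256
val(BBBRRBBBBRBB) = { 0 1 2 9/4 19/8 39/16 79/32 317/128 635/256 | 159/64 5/2 3 } gives 1271/512
val(BBBRRBBBBRBBR) = { 0 1 2 9/4 19/8 39/16 79/32 317/128 635/256 | 1271/512 159/64 5/2 3 } gives 2541/1024
val(BBBRRBBBBRBBRR) = { 0 1 2 9/4 19/8 39/16 79/32 317/128 635/256 | 2541/1024 1271/512 159/64 5/2 3 } gives 5081/2048
val(BBBRRBBBBRBBRRR) = { 0 1 2 9/4 19/8 39/16 79/32 317/128 635/256 | 5081/2048 2541/1024 1271/512 159/64 5/2 3 } gives 10161/4096

10161/4096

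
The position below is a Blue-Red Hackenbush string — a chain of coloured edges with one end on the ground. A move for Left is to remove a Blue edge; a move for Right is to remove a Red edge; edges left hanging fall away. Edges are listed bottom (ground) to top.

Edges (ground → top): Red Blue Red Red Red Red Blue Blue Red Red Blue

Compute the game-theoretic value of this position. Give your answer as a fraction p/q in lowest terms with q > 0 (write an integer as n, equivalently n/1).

-973/1024

step 1: add Red to get R; options L={ · } R={ 0 } gives -1
step 2: add Blue to get RB; options L={ -1 } R={ 0 } gives -1/2
step 3: add Red to get RBR; options L={ -1 } R={ -1/2,0 } gives -3/4
step 4: add Red to get RBRR; options L={ -1 } R={ -3/4,-1/2,0 } gives -7/8
step 5: add Red to get RBRRR; options L={ -1 } R={ -7/8,-3/4,-1/2,0 } gives -15/16
step 6: add Red to get RBRRRR; options L={ -1 } R={ -15/16,-7/8,-3/4,-1/2,0 } gives -31/32
step 7: add Blue to get RBRRRRB; options L={ -1,-31/32 } R={ -15/16,-7/8,-3/4,-1/2,0 } gives -61/64
step 8: add Blue to get RBRRRRBB; options L={ -1,-31/32,-61/64 } R={ -15/16,-7/8,-3/4,-1/2,0 } gives -121/128
step 9: add Red to get RBRRRRBBR; options L={ -1,-31/32,-61/64 } R={ -121/128,-15/16,-7/8,-3/4,-1/2,0 } gives -243/256
step 10: add Red to get RBRRRRBBRR; options L={ -1,-31/32,-61/64 } R={ -243/256,-121/128,-15/16,-7/8,-3/4,-1/2,0 } gives -487/512
step 11: add Blue to get RBRRRRBBRRB; options L={ -1,-31/32,-61/64,-487/512 } R={ -243/256,-121/128,-15/16,-7/8,-3/4,-1/2,0 } gives -973/1024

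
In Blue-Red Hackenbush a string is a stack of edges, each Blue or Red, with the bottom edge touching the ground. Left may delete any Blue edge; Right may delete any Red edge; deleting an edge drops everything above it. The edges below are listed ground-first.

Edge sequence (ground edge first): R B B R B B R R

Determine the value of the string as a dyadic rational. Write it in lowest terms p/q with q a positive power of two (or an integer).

-39/128

Build val(s[:k]) for k = 1..8, string s = R B B R B B R R.
val(R) = {  | 0 } -> -1
val(RB) = { -1 | 0 } -> -1/2
val(RBB) = { -1; -1/2 | 0 } -> -1/4
val(RBBR) = { -1; -1/2 | -1/4; 0 } -> -3/8
val(RBBRB) = { -1; -1/2; -3/8 | -1/4; 0 } -> -5/16
val(RBBRBB) = { -1; -1/2; -3/8; -5/16 | -1/4; 0 } -> -9/32
val(RBBRBBR) = { -1; -1/2; -3/8; -5/16 | -9/32; -1/4; 0 } -> -19/64
val(RBBRBBRR) = { -1; -1/2; -3/8; -5/16 | -19/64; -9/32; -1/4; 0 } -> -39/128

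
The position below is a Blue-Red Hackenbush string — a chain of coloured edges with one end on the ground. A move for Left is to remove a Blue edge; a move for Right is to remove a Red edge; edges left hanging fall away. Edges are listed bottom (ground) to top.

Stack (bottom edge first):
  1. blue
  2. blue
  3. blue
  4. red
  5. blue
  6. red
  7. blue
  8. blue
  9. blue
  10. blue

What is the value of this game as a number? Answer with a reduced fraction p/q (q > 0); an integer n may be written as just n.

351/128

Build val(s[:k]) for k = 1..10, string s = blue blue blue red blue red blue blue blue blue.
edge 1 of 10 (blue): { 0 | ∅ } → 1
edge 2 of 10 (blue): { 0; 1 | ∅ } → 2
edge 3 of 10 (blue): { 0; 1; 2 | ∅ } → 3
edge 4 of 10 (red): { 0; 1; 2 | 3 } → 5/2
edge 5 of 10 (blue): { 0; 1; 2; 5/2 | 3 } → 11/4
edge 6 of 10 (red): { 0; 1; 2; 5/2 | 11/4; 3 } → 21/8
edge 7 of 10 (blue): { 0; 1; 2; 5/2; 21/8 | 11/4; 3 } → 43/16
edge 8 of 10 (blue): { 0; 1; 2; 5/2; 21/8; 43/16 | 11/4; 3 } → 87/32
edge 9 of 10 (blue): { 0; 1; 2; 5/2; 21/8; 43/16; 87/32 | 11/4; 3 } → 175/64
edge 10 of 10 (blue): { 0; 1; 2; 5/2; 21/8; 43/16; 87/32; 175/64 | 11/4; 3 } → 351/128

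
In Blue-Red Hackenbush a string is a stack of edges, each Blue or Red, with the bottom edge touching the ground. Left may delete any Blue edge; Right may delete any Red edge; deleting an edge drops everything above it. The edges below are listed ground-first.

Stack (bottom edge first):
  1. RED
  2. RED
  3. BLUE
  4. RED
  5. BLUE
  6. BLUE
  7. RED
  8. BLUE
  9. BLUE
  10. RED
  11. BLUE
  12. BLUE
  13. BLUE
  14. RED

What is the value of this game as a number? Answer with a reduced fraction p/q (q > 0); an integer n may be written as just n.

-6435/4096

Build G(s[:k]) for k = 1..14, string s = RED RED BLUE RED BLUE BLUE RED BLUE BLUE RED BLUE BLUE BLUE RED.
edge 1 of 14 (RED): { (no moves) | 0 } = -1
edge 2 of 14 (RED): { (no moves) | -1, 0 } = -2
edge 3 of 14 (BLUE): { -2 | -1, 0 } = -3/2
edge 4 of 14 (RED): { -2 | -3/2, -1, 0 } = -7/4
edge 5 of 14 (BLUE): { -2, -7/4 | -3/2, -1, 0 } = -13/8
edge 6 of 14 (BLUE): { -2, -7/4, -13/8 | -3/2, -1, 0 } = -25/16
edge 7 of 14 (RED): { -2, -7/4, -13/8 | -25/16, -3/2, -1, 0 } = -51/32
edge 8 of 14 (BLUE): { -2, -7/4, -13/8, -51/32 | -25/16, -3/2, -1, 0 } = -101/64
edge 9 of 14 (BLUE): { -2, -7/4, -13/8, -51/32, -101/64 | -25/16, -3/2, -1, 0 } = -201/128
edge 10 of 14 (RED): { -2, -7/4, -13/8, -51/32, -101/64 | -201/128, -25/16, -3/2, -1, 0 } = -403/256
edge 11 of 14 (BLUE): { -2, -7/4, -13/8, -51/32, -101/64, -403/256 | -201/128, -25/16, -3/2, -1, 0 } = -805/512
edge 12 of 14 (BLUE): { -2, -7/4, -13/8, -51/32, -101/64, -403/256, -805/512 | -201/128, -25/16, -3/2, -1, 0 } = -1609/1024
edge 13 of 14 (BLUE): { -2, -7/4, -13/8, -51/32, -101/64, -403/256, -805/512, -1609/1024 | -201/128, -25/16, -3/2, -1, 0 } = -3217/2048
edge 14 of 14 (RED): { -2, -7/4, -13/8, -51/32, -101/64, -403/256, -805/512, -1609/1024 | -3217/2048, -201/128, -25/16, -3/2, -1, 0 } = -6435/4096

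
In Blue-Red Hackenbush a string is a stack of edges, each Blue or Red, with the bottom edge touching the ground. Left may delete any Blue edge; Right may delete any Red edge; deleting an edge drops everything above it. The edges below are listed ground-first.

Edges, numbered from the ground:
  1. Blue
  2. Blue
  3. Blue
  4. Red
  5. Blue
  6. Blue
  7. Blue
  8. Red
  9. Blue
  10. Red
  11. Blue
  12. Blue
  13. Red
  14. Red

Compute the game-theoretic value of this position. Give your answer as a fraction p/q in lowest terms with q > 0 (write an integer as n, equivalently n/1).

step 1: add Blue to get B; options L={ 0 } R={ ∅ } so 1
step 2: add Blue to get BB; options L={ 0; 1 } R={ ∅ } so 2
step 3: add Blue to get BBB; options L={ 0; 1; 2 } R={ ∅ } so 3
step 4: add Red to get BBBR; options L={ 0; 1; 2 } R={ 3 } so 5/2
step 5: add Blue to get BBBRB; options L={ 0; 1; 2; 5/2 } R={ 3 } so 11/4
step 6: add Blue to get BBBRBB; options L={ 0; 1; 2; 5/2; 11/4 } R={ 3 } so 23/8
step 7: add Blue to get BBBRBBB; options L={ 0; 1; 2; 5/2; 11/4; 23/8 } R={ 3 } so 47/16
step 8: add Red to get BBBRBBBR; options L={ 0; 1; 2; 5/2; 11/4; 23/8 } R={ 47/16; 3 } so 93/32
step 9: add Blue to get BBBRBBBRB; options L={ 0; 1; 2; 5/2; 11/4; 23/8; 93/32 } R={ 47/16; 3 } so 187/64
step 10: add Red to get BBBRBBBRBR; options L={ 0; 1; 2; 5/2; 11/4; 23/8; 93/32 } R={ 187/64; 47/16; 3 } so 373/128
step 11: add Blue to get BBBRBBBRBRB; options L={ 0; 1; 2; 5/2; 11/4; 23/8; 93/32; 373/128 } R={ 187/64; 47/16; 3 } so 747/256
step 12: add Blue to get BBBRBBBRBRBB; options L={ 0; 1; 2; 5/2; 11/4; 23/8; 93/32; 373/128; 747/256 } R={ 187/64; 47/16; 3 } so 1495/512
step 13: add Red to get BBBRBBBRBRBBR; options L={ 0; 1; 2; 5/2; 11/4; 23/8; 93/32; 373/128; 747/256 } R={ 1495/512; 187/64; 47/16; 3 } so 2989/1024
step 14: add Red to get BBBRBBBRBRBBRR; options L={ 0; 1; 2; 5/2; 11/4; 23/8; 93/32; 373/128; 747/256 } R={ 2989/1024; 1495/512; 187/64; 47/16; 3 } so 5977/2048

5977/2048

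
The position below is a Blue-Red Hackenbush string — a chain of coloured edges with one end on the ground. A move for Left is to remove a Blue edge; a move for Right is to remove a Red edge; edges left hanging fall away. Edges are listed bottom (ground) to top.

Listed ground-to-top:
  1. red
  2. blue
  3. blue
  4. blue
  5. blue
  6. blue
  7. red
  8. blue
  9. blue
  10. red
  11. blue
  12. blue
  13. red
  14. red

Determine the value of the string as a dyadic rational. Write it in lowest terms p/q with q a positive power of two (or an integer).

-295/8192

Prefix values for red blue blue blue blue blue red blue blue red blue blue red red via {L|R} + simplicity:
step 1: add red to get r; options L={  } R={ 0 } so -1
step 2: add blue to get rb; options L={ -1 } R={ 0 } so -1/2
step 3: add blue to get rbb; options L={ -1,-1/2 } R={ 0 } so -1/4
step 4: add blue to get rbbb; options L={ -1,-1/2,-1/4 } R={ 0 } so -1/8
step 5: add blue to get rbbbb; options L={ -1,-1/2,-1/4,-1/8 } R={ 0 } so -1/16
step 6: add blue to get rbbbbb; options L={ -1,-1/2,-1/4,-1/8,-1/16 } R={ 0 } so -1/32
step 7: add red to get rbbbbbr; options L={ -1,-1/2,-1/4,-1/8,-1/16 } R={ -1/32,0 } so -3/64
step 8: add blue to get rbbbbbrb; options L={ -1,-1/2,-1/4,-1/8,-1/16,-3/64 } R={ -1/32,0 } so -5/128
step 9: add blue to get rbbbbbrbb; options L={ -1,-1/2,-1/4,-1/8,-1/16,-3/64,-5/128 } R={ -1/32,0 } so -9/256
step 10: add red to get rbbbbbrbbr; options L={ -1,-1/2,-1/4,-1/8,-1/16,-3/64,-5/128 } R={ -9/256,-1/32,0 } so -19/512
step 11: add blue to get rbbbbbrbbrb; options L={ -1,-1/2,-1/4,-1/8,-1/16,-3/64,-5/128,-19/512 } R={ -9/256,-1/32,0 } so -37/1024
step 12: add blue to get rbbbbbrbbrbb; options L={ -1,-1/2,-1/4,-1/8,-1/16,-3/64,-5/128,-19/512,-37/1024 } R={ -9/256,-1/32,0 } so -73/2048
step 13: add red to get rbbbbbrbbrbbr; options L={ -1,-1/2,-1/4,-1/8,-1/16,-3/64,-5/128,-19/512,-37/1024 } R={ -73/2048,-9/256,-1/32,0 } so -147/4096
step 14: add red to get rbbbbbrbbrbbrr; options L={ -1,-1/2,-1/4,-1/8,-1/16,-3/64,-5/128,-19/512,-37/1024 } R={ -147/4096,-73/2048,-9/256,-1/32,0 } so -295/8192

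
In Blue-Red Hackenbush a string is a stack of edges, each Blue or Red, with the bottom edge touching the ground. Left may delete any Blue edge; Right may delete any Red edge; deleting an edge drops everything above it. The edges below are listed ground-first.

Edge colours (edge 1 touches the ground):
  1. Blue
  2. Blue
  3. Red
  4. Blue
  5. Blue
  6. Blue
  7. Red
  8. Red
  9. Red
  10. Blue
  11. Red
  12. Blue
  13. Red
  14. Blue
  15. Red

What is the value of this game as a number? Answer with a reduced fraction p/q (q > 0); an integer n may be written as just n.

15445/8192

Prefix values for Blue Blue Red Blue Blue Blue Red Red Red Blue Red Blue Red Blue Red via {L|R} + simplicity:
edge 1 of 15 (Blue): { 0 | — } gives 1
edge 2 of 15 (Blue): { 0 1 | — } gives 2
edge 3 of 15 (Red): { 0 1 | 2 } gives 3/2
edge 4 of 15 (Blue): { 0 1 3/2 | 2 } gives 7/4
edge 5 of 15 (Blue): { 0 1 3/2 7/4 | 2 } gives 15/8
edge 6 of 15 (Blue): { 0 1 3/2 7/4 15/8 | 2 } gives 31/16
edge 7 of 15 (Red): { 0 1 3/2 7/4 15/8 | 31/16 2 } gives 61/32
edge 8 of 15 (Red): { 0 1 3/2 7/4 15/8 | 61/32 31/16 2 } gives 121/64
edge 9 of 15 (Red): { 0 1 3/2 7/4 15/8 | 121/64 61/32 31/16 2 } gives 241/128
edge 10 of 15 (Blue): { 0 1 3/2 7/4 15/8 241/128 | 121/64 61/32 31/16 2 } gives 483/256
edge 11 of 15 (Red): { 0 1 3/2 7/4 15/8 241/128 | 483/256 121/64 61/32 31/16 2 } gives 965/512
edge 12 of 15 (Blue): { 0 1 3/2 7/4 15/8 241/128 965/512 | 483/256 121/64 61/32 31/16 2 } gives 1931/1024
edge 13 of 15 (Red): { 0 1 3/2 7/4 15/8 241/128 965/512 | 1931/1024 483/256 121/64 61/32 31/16 2 } gives 3861/2048
edge 14 of 15 (Blue): { 0 1 3/2 7/4 15/8 241/128 965/512 3861/2048 | 1931/1024 483/256 121/64 61/32 31/16 2 } gives 7723/4096
edge 15 of 15 (Red): { 0 1 3/2 7/4 15/8 241/128 965/512 3861/2048 | 7723/4096 1931/1024 483/256 121/64 61/32 31/16 2 } gives 15445/8192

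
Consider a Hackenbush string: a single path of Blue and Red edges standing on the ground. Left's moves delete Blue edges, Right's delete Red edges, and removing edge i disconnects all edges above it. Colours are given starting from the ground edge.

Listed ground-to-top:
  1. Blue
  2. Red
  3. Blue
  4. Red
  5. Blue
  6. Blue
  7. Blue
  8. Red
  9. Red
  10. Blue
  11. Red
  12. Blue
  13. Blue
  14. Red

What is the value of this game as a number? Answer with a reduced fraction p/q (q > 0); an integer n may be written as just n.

Build g(s[:k]) for k = 1..14, string s = Blue Red Blue Red Blue Blue Blue Red Red Blue Red Blue Blue Red.
g(B) = { 0 |  } ⇒ 1
g(BR) = { 0 | 1 } ⇒ 1/2
g(BRB) = { 0,1/2 | 1 } ⇒ 3/4
g(BRBR) = { 0,1/2 | 3/4,1 } ⇒ 5/8
g(BRBRB) = { 0,1/2,5/8 | 3/4,1 } ⇒ 11/16
g(BRBRBB) = { 0,1/2,5/8,11/16 | 3/4,1 } ⇒ 23/32
g(BRBRBBB) = { 0,1/2,5/8,11/16,23/32 | 3/4,1 } ⇒ 47/64
g(BRBRBBBR) = { 0,1/2,5/8,11/16,23/32 | 47/64,3/4,1 } ⇒ 93/128
g(BRBRBBBRR) = { 0,1/2,5/8,11/16,23/32 | 93/128,47/64,3/4,1 } ⇒ 185/256
g(BRBRBBBRRB) = { 0,1/2,5/8,11/16,23/32,185/256 | 93/128,47/64,3/4,1 } ⇒ 371/512
g(BRBRBBBRRBR) = { 0,1/2,5/8,11/16,23/32,185/256 | 371/512,93/128,47/64,3/4,1 } ⇒ 741/1024
g(BRBRBBBRRBRB) = { 0,1/2,5/8,11/16,23/32,185/256,741/1024 | 371/512,93/128,47/64,3/4,1 } ⇒ 1483/2048
g(BRBRBBBRRBRBB) = { 0,1/2,5/8,11/16,23/32,185/256,741/1024,1483/2048 | 371/512,93/128,47/64,3/4,1 } ⇒ 2967/4096
g(BRBRBBBRRBRBBR) = { 0,1/2,5/8,11/16,23/32,185/256,741/1024,1483/2048 | 2967/4096,371/512,93/128,47/64,3/4,1 } ⇒ 5933/8192

5933/8192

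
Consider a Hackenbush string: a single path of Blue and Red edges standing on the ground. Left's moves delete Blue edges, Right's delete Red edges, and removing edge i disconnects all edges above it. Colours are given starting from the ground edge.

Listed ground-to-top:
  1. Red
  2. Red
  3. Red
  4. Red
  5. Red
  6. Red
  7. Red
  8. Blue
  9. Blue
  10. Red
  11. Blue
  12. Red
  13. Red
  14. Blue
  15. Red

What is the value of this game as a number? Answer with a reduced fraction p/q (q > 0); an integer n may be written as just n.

-1627/256

Build value(s[:k]) for k = 1..15, string s = Red Red Red Red Red Red Red Blue Blue Red Blue Red Red Blue Red.
R: Left { ∅ }, Right { 0 } -> simplest -1
RR: Left { ∅ }, Right { -1, 0 } -> simplest -2
RRR: Left { ∅ }, Right { -2, -1, 0 } -> simplest -3
RRRR: Left { ∅ }, Right { -3, -2, -1, 0 } -> simplest -4
RRRRR: Left { ∅ }, Right { -4, -3, -2, -1, 0 } -> simplest -5
RRRRRR: Left { ∅ }, Right { -5, -4, -3, -2, -1, 0 } -> simplest -6
RRRRRRR: Left { ∅ }, Right { -6, -5, -4, -3, -2, -1, 0 } -> simplest -7
RRRRRRRB: Left { -7 }, Right { -6, -5, -4, -3, -2, -1, 0 } -> simplest -13/2
RRRRRRRBB: Left { -7, -13/2 }, Right { -6, -5, -4, -3, -2, -1, 0 } -> simplest -25/4
RRRRRRRBBR: Left { -7, -13/2 }, Right { -25/4, -6, -5, -4, -3, -2, -1, 0 } -> simplest -51/8
RRRRRRRBBRB: Left { -7, -13/2, -51/8 }, Right { -25/4, -6, -5, -4, -3, -2, -1, 0 } -> simplest -101/16
RRRRRRRBBRBR: Left { -7, -13/2, -51/8 }, Right { -101/16, -25/4, -6, -5, -4, -3, -2, -1, 0 } -> simplest -203/32
RRRRRRRBBRBRR: Left { -7, -13/2, -51/8 }, Right { -203/32, -101/16, -25/4, -6, -5, -4, -3, -2, -1, 0 } -> simplest -407/64
RRRRRRRBBRBRRB: Left { -7, -13/2, -51/8, -407/64 }, Right { -203/32, -101/16, -25/4, -6, -5, -4, -3, -2, -1, 0 } -> simplest -813/128
RRRRRRRBBRBRRBR: Left { -7, -13/2, -51/8, -407/64 }, Right { -813/128, -203/32, -101/16, -25/4, -6, -5, -4, -3, -2, -1, 0 } -> simplest -1627/256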